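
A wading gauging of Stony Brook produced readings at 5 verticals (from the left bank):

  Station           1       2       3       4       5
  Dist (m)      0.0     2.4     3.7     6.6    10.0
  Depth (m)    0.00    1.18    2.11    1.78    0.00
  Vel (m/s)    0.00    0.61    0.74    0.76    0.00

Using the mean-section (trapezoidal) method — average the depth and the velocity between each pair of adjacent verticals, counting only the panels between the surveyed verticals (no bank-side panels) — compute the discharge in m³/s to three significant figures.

7.26 m³/s

Panel 1-2: Δb = 2.4 m, d̄ = (0.00+1.18)/2 = 0.59, v̄ = (0.00+0.61)/2 = 0.305 → q = 2.4×0.59×0.305 = 0.4319 m³/s
Panel 2-3: Δb = 1.3 m, d̄ = (1.18+2.11)/2 = 1.645, v̄ = (0.61+0.74)/2 = 0.675 → q = 1.3×1.645×0.675 = 1.443 m³/s
Panel 3-4: Δb = 2.9 m, d̄ = (2.11+1.78)/2 = 1.945, v̄ = (0.74+0.76)/2 = 0.75 → q = 2.9×1.945×0.75 = 4.230 m³/s
Panel 4-5: Δb = 3.4 m, d̄ = (1.78+0.00)/2 = 0.89, v̄ = (0.76+0.00)/2 = 0.38 → q = 3.4×0.89×0.38 = 1.150 m³/s
Q = Σ q = 7.256 m³/s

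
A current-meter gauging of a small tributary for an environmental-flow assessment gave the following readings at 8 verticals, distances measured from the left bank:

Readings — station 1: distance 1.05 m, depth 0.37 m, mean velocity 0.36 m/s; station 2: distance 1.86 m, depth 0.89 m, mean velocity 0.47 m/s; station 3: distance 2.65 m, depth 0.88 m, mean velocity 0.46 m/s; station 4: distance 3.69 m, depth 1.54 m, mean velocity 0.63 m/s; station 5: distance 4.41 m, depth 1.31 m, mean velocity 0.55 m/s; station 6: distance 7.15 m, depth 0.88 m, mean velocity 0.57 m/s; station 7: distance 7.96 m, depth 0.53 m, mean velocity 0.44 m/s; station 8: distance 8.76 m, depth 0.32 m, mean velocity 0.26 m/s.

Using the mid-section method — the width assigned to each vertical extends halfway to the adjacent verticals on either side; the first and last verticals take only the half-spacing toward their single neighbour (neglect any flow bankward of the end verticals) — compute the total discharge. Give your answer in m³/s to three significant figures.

w_1 = (1.86 − 1.05)/2 = 0.405 m; q_1 = 0.36 × 0.37 × 0.405 = 0.05395 m³/s
w_2 = (2.65 − 1.05)/2 = 0.8 m; q_2 = 0.47 × 0.89 × 0.8 = 0.3346 m³/s
w_3 = (3.69 − 1.86)/2 = 0.915 m; q_3 = 0.46 × 0.88 × 0.915 = 0.3704 m³/s
w_4 = (4.41 − 2.65)/2 = 0.88 m; q_4 = 0.63 × 1.54 × 0.88 = 0.8538 m³/s
w_5 = (7.15 − 3.69)/2 = 1.73 m; q_5 = 0.55 × 1.31 × 1.73 = 1.246 m³/s
w_6 = (7.96 − 4.41)/2 = 1.775 m; q_6 = 0.57 × 0.88 × 1.775 = 0.8903 m³/s
w_7 = (8.76 − 7.15)/2 = 0.805 m; q_7 = 0.44 × 0.53 × 0.805 = 0.1877 m³/s
w_8 = (8.76 − 7.96)/2 = 0.4 m; q_8 = 0.26 × 0.32 × 0.4 = 0.03328 m³/s
Q = Σ qᵢ = 3.971 m³/s

3.97 m³/s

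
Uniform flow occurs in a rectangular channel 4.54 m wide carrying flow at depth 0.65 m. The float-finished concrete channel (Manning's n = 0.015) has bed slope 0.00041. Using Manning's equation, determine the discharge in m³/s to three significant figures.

A = b·y = 4.54 × 0.65 = 2.951 m²
P = b + 2y = 4.54 + 2×0.65 = 5.840 m
R = A/P = 2.951/5.840 = 0.5053 m
Q = (1/n)·A·R^(2/3)·S^(1/2) = (1/0.015) × 2.951 × 0.5053^(2/3) × 0.00041^(1/2) = 2.527 m³/s

2.53 m³/s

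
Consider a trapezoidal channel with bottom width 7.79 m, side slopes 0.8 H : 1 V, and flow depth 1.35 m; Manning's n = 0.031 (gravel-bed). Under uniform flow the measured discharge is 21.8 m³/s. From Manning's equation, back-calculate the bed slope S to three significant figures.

A = (b + z·y)·y = (7.79 + 0.8×1.35)×1.35 = 11.97 m²
P = b + 2y√(1+z²) = 7.79 + 2×1.35×√(1+0.8²) = 11.25 m
R = A/P = 11.97/11.25 = 1.065 m
S = (Q·n / (1·A·R^(2/3)))² = (21.8×0.031 / (1×11.97×1.043))² = 0.002930

0.00293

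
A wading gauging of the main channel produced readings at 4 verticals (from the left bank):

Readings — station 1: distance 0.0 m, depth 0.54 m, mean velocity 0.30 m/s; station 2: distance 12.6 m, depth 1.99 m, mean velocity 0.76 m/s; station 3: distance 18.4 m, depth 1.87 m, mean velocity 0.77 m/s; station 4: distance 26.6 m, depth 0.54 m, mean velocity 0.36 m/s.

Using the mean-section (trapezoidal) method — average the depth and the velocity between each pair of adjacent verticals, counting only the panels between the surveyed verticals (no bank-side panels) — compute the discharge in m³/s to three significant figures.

22.6 m³/s

Panel 1-2: Δb = 12.6 m, d̄ = (0.54+1.99)/2 = 1.265, v̄ = (0.30+0.76)/2 = 0.53 → q = 12.6×1.265×0.53 = 8.448 m³/s
Panel 2-3: Δb = 5.8 m, d̄ = (1.99+1.87)/2 = 1.93, v̄ = (0.76+0.77)/2 = 0.765 → q = 5.8×1.93×0.765 = 8.563 m³/s
Panel 3-4: Δb = 8.2 m, d̄ = (1.87+0.54)/2 = 1.205, v̄ = (0.77+0.36)/2 = 0.565 → q = 8.2×1.205×0.565 = 5.583 m³/s
Q = Σ q = 22.59 m³/s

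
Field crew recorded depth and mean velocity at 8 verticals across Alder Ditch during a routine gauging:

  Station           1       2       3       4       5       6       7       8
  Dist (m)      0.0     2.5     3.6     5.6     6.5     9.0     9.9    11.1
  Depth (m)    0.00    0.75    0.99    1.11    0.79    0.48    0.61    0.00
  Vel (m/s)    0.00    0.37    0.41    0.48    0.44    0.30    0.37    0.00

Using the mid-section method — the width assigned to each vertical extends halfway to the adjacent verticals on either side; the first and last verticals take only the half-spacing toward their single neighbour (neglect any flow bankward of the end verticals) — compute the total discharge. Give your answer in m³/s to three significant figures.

w_2 = (3.6 − 0.0)/2 = 1.8 m; q_2 = 0.37 × 0.75 × 1.8 = 0.4995 m³/s
w_3 = (5.6 − 2.5)/2 = 1.55 m; q_3 = 0.41 × 0.99 × 1.55 = 0.6291 m³/s
w_4 = (6.5 − 3.6)/2 = 1.45 m; q_4 = 0.48 × 1.11 × 1.45 = 0.7726 m³/s
w_5 = (9.0 − 5.6)/2 = 1.7 m; q_5 = 0.44 × 0.79 × 1.7 = 0.5909 m³/s
w_6 = (9.9 − 6.5)/2 = 1.7 m; q_6 = 0.30 × 0.48 × 1.7 = 0.2448 m³/s
w_7 = (11.1 − 9.0)/2 = 1.05 m; q_7 = 0.37 × 0.61 × 1.05 = 0.2370 m³/s
Stations 1, 8 contribute zero (depth or velocity is 0).
Q = Σ qᵢ = 2.974 m³/s

2.97 m³/s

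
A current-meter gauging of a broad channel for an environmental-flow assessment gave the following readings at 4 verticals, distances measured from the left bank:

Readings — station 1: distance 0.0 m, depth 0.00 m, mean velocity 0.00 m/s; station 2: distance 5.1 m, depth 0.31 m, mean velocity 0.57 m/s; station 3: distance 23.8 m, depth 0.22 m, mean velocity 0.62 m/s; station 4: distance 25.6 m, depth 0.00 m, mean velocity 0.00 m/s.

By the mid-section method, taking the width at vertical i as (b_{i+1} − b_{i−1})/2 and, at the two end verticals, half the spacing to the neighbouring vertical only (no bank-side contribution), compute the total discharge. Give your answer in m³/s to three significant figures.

w_2 = (23.8 − 0.0)/2 = 11.9 m; q_2 = 0.57 × 0.31 × 11.9 = 2.103 m³/s
w_3 = (25.6 − 5.1)/2 = 10.25 m; q_3 = 0.62 × 0.22 × 10.25 = 1.398 m³/s
Stations 1, 4 contribute zero (depth or velocity is 0).
Q = Σ qᵢ = 3.501 m³/s

3.50 m³/s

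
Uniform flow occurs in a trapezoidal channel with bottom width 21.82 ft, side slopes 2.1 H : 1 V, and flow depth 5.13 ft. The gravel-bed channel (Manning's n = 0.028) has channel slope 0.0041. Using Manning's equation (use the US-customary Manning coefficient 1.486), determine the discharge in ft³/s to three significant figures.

A = (b + z·y)·y = (21.82 + 2.1×5.13)×5.13 = 167.2 ft²
P = b + 2y√(1+z²) = 21.82 + 2×5.13×√(1+2.1²) = 45.68 ft
R = A/P = 167.2/45.68 = 3.660 ft
Q = (1.486/n)·A·R^(2/3)·S^(1/2) = (1.486/0.028) × 167.2 × 3.660^(2/3) × 0.0041^(1/2) = 1349 ft³/s

1350 ft³/s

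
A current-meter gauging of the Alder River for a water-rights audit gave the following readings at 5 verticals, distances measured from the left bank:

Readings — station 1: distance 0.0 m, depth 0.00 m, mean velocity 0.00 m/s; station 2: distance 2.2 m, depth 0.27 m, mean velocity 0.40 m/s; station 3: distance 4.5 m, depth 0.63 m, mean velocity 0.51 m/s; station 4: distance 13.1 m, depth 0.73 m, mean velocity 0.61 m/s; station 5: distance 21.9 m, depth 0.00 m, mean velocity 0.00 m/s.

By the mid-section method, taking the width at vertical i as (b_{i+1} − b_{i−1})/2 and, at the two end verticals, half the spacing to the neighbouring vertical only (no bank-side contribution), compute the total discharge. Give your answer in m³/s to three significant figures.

5.87 m³/s

w_2 = (4.5 − 0.0)/2 = 2.25 m; q_2 = 0.40 × 0.27 × 2.25 = 0.2430 m³/s
w_3 = (13.1 − 2.2)/2 = 5.45 m; q_3 = 0.51 × 0.63 × 5.45 = 1.751 m³/s
w_4 = (21.9 − 4.5)/2 = 8.7 m; q_4 = 0.61 × 0.73 × 8.7 = 3.874 m³/s
Stations 1, 5 contribute zero (depth or velocity is 0).
Q = Σ qᵢ = 5.868 m³/s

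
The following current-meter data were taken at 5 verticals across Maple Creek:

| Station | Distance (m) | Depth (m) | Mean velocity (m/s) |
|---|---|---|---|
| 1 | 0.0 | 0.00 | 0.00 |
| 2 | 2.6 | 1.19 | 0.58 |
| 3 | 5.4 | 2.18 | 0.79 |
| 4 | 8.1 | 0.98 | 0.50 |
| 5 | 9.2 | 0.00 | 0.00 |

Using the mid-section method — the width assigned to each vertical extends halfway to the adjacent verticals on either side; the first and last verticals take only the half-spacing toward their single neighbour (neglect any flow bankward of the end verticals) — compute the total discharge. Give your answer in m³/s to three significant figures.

7.53 m³/s

w_2 = (5.4 − 0.0)/2 = 2.7 m; q_2 = 0.58 × 1.19 × 2.7 = 1.864 m³/s
w_3 = (8.1 − 2.6)/2 = 2.75 m; q_3 = 0.79 × 2.18 × 2.75 = 4.736 m³/s
w_4 = (9.2 − 5.4)/2 = 1.9 m; q_4 = 0.50 × 0.98 × 1.9 = 0.9310 m³/s
Stations 1, 5 contribute zero (depth or velocity is 0).
Q = Σ qᵢ = 7.531 m³/s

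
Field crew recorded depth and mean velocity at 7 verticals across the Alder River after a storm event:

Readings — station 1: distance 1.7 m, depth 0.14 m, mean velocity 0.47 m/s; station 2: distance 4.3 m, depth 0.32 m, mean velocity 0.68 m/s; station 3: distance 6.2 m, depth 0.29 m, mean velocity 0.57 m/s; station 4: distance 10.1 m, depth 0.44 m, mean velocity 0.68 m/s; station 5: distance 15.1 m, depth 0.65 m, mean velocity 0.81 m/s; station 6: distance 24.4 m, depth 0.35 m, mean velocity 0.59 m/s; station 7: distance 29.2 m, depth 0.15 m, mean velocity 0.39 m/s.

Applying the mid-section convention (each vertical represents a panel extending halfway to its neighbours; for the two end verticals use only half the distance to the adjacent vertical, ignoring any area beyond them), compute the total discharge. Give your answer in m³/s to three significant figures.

w_1 = (4.3 − 1.7)/2 = 1.3 m; q_1 = 0.47 × 0.14 × 1.3 = 0.08554 m³/s
w_2 = (6.2 − 1.7)/2 = 2.25 m; q_2 = 0.68 × 0.32 × 2.25 = 0.4896 m³/s
w_3 = (10.1 − 4.3)/2 = 2.9 m; q_3 = 0.57 × 0.29 × 2.9 = 0.4794 m³/s
w_4 = (15.1 − 6.2)/2 = 4.45 m; q_4 = 0.68 × 0.44 × 4.45 = 1.331 m³/s
w_5 = (24.4 − 10.1)/2 = 7.15 m; q_5 = 0.81 × 0.65 × 7.15 = 3.764 m³/s
w_6 = (29.2 − 15.1)/2 = 7.05 m; q_6 = 0.59 × 0.35 × 7.05 = 1.456 m³/s
w_7 = (29.2 − 24.4)/2 = 2.4 m; q_7 = 0.39 × 0.15 × 2.4 = 0.1404 m³/s
Q = Σ qᵢ = 7.747 m³/s

7.75 m³/s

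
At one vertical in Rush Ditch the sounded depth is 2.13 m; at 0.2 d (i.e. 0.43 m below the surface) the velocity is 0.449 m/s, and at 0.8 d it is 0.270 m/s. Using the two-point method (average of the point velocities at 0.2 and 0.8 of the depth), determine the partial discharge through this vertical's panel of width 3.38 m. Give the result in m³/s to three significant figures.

v̄ = (0.449 + 0.270) / 2 = 0.3595 m/s
q = v̄ × d × w = 0.3595 × 2.13 × 3.38 = 2.588 m³/s

2.59 m³/s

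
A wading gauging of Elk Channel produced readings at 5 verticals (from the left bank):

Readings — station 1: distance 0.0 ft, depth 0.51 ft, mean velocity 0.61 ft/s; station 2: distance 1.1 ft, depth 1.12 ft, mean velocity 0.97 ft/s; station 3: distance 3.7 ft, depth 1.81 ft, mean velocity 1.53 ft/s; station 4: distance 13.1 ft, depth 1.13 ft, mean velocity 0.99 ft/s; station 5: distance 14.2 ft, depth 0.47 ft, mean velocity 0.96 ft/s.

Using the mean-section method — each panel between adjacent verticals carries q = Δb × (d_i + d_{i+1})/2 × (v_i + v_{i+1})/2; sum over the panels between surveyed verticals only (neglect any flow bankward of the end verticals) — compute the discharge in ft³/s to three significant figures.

23.7 ft³/s

Panel 1-2: Δb = 1.1 ft, d̄ = (0.51+1.12)/2 = 0.815, v̄ = (0.61+0.97)/2 = 0.79 → q = 1.1×0.815×0.79 = 0.7082 ft³/s
Panel 2-3: Δb = 2.6 ft, d̄ = (1.12+1.81)/2 = 1.465, v̄ = (0.97+1.53)/2 = 1.25 → q = 2.6×1.465×1.25 = 4.761 ft³/s
Panel 3-4: Δb = 9.4 ft, d̄ = (1.81+1.13)/2 = 1.47, v̄ = (1.53+0.99)/2 = 1.26 → q = 9.4×1.47×1.26 = 17.41 ft³/s
Panel 4-5: Δb = 1.1 ft, d̄ = (1.13+0.47)/2 = 0.8, v̄ = (0.99+0.96)/2 = 0.975 → q = 1.1×0.8×0.975 = 0.8580 ft³/s
Q = Σ q = 23.74 ft³/s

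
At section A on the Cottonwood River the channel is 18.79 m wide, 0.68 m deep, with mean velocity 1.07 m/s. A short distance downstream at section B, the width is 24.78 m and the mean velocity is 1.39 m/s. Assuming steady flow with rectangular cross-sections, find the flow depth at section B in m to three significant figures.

0.397 m

Q = A₁V₁ = (18.79×0.68) × 1.07 = 13.67 m³/s
d₂ = Q/(b₂ V₂) = 13.67/(24.78×1.39) = 0.3969 m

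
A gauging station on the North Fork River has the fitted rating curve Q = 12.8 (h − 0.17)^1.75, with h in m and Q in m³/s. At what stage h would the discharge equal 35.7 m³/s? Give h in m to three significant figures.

1.97 m

h − h₀ = (Q/C)^(1/b) = (35.7/12.8)^(1/1.75) = 1.797 m
h = 0.17 + 1.797 = 1.967 m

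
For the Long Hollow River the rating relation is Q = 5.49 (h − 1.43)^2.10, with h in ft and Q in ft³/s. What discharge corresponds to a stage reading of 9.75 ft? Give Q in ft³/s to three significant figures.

Q = 5.49 × (9.75 − 1.43)^2.10 = 5.49 × 8.32^2.10 = 469.7 ft³/s

470 ft³/s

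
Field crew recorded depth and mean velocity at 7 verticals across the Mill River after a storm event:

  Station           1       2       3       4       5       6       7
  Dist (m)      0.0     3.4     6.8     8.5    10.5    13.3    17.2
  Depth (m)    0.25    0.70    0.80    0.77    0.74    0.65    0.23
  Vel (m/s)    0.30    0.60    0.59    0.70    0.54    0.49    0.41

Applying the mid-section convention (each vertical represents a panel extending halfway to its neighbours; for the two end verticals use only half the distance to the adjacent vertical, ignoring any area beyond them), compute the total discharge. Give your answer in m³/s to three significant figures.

w_1 = (3.4 − 0.0)/2 = 1.7 m; q_1 = 0.30 × 0.25 × 1.7 = 0.1275 m³/s
w_2 = (6.8 − 0.0)/2 = 3.4 m; q_2 = 0.60 × 0.70 × 3.4 = 1.428 m³/s
w_3 = (8.5 − 3.4)/2 = 2.55 m; q_3 = 0.59 × 0.80 × 2.55 = 1.204 m³/s
w_4 = (10.5 − 6.8)/2 = 1.85 m; q_4 = 0.70 × 0.77 × 1.85 = 0.9972 m³/s
w_5 = (13.3 − 8.5)/2 = 2.4 m; q_5 = 0.54 × 0.74 × 2.4 = 0.9590 m³/s
w_6 = (17.2 − 10.5)/2 = 3.35 m; q_6 = 0.49 × 0.65 × 3.35 = 1.067 m³/s
w_7 = (17.2 − 13.3)/2 = 1.95 m; q_7 = 0.41 × 0.23 × 1.95 = 0.1839 m³/s
Q = Σ qᵢ = 5.966 m³/s

5.97 m³/s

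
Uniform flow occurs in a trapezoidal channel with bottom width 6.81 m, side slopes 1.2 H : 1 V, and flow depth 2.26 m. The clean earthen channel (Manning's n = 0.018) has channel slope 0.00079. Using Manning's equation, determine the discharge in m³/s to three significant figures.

A = (b + z·y)·y = (6.81 + 1.2×2.26)×2.26 = 21.52 m²
P = b + 2y√(1+z²) = 6.81 + 2×2.26×√(1+1.2²) = 13.87 m
R = A/P = 21.52/13.87 = 1.551 m
Q = (1/n)·A·R^(2/3)·S^(1/2) = (1/0.018) × 21.52 × 1.551^(2/3) × 0.00079^(1/2) = 45.03 m³/s

45.0 m³/s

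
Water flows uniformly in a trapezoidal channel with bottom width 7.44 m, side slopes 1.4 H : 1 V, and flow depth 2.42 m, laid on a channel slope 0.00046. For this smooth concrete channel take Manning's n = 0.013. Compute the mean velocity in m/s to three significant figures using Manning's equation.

A = (b + z·y)·y = (7.44 + 1.4×2.42)×2.42 = 26.20 m²
P = b + 2y√(1+z²) = 7.44 + 2×2.42×√(1+1.4²) = 15.77 m
R = A/P = 26.20/15.77 = 1.662 m
Q = (1/n)·A·R^(2/3)·S^(1/2) = (1/0.013) × 26.20 × 1.662^(2/3) × 0.00046^(1/2) = 60.66 m³/s
V = Q/A = 60.66/26.20 = 2.315 m/s

2.31 m/s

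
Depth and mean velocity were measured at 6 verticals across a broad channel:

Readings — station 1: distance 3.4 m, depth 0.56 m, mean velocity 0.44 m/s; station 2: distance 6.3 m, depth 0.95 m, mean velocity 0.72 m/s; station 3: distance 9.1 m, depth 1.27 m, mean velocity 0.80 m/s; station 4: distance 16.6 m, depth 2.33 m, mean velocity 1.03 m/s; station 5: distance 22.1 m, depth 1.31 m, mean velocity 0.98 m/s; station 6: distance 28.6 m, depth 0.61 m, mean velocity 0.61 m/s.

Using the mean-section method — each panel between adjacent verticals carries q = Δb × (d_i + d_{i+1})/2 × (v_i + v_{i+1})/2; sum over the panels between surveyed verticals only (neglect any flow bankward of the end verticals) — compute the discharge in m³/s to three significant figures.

31.0 m³/s

Panel 1-2: Δb = 2.9 m, d̄ = (0.56+0.95)/2 = 0.755, v̄ = (0.44+0.72)/2 = 0.58 → q = 2.9×0.755×0.58 = 1.270 m³/s
Panel 2-3: Δb = 2.8 m, d̄ = (0.95+1.27)/2 = 1.11, v̄ = (0.72+0.80)/2 = 0.76 → q = 2.8×1.11×0.76 = 2.362 m³/s
Panel 3-4: Δb = 7.5 m, d̄ = (1.27+2.33)/2 = 1.8, v̄ = (0.80+1.03)/2 = 0.915 → q = 7.5×1.8×0.915 = 12.35 m³/s
Panel 4-5: Δb = 5.5 m, d̄ = (2.33+1.31)/2 = 1.82, v̄ = (1.03+0.98)/2 = 1.005 → q = 5.5×1.82×1.005 = 10.06 m³/s
Panel 5-6: Δb = 6.5 m, d̄ = (1.31+0.61)/2 = 0.96, v̄ = (0.98+0.61)/2 = 0.795 → q = 6.5×0.96×0.795 = 4.961 m³/s
Q = Σ q = 31.01 m³/s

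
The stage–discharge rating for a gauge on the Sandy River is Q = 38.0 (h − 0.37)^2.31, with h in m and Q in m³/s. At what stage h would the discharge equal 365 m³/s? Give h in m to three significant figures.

h − h₀ = (Q/C)^(1/b) = (365/38.0)^(1/2.31) = 2.663 m
h = 0.37 + 2.663 = 3.033 m

3.03 m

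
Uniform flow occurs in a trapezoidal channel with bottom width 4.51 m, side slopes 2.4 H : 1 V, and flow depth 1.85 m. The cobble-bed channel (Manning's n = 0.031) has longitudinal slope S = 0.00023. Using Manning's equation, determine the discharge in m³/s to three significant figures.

A = (b + z·y)·y = (4.51 + 2.4×1.85)×1.85 = 16.56 m²
P = b + 2y√(1+z²) = 4.51 + 2×1.85×√(1+2.4²) = 14.13 m
R = A/P = 16.56/14.13 = 1.172 m
Q = (1/n)·A·R^(2/3)·S^(1/2) = (1/0.031) × 16.56 × 1.172^(2/3) × 0.00023^(1/2) = 9.003 m³/s

9.00 m³/s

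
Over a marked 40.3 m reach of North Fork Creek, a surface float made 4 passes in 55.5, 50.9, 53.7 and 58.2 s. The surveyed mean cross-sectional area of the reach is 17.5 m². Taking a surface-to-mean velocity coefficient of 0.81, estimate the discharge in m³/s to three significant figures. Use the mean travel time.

t̄ = (55.5 + 50.9 + 53.7 + 58.2) / 4 = 54.575 s
v_surface = L / t̄ = 40.3 / 54.575 = 0.7384 m/s
v_mean = 0.81 × 0.7384 = 0.5981 m/s
Q = A × v_mean = 17.5 × 0.5981 = 10.47 m³/s

10.5 m³/s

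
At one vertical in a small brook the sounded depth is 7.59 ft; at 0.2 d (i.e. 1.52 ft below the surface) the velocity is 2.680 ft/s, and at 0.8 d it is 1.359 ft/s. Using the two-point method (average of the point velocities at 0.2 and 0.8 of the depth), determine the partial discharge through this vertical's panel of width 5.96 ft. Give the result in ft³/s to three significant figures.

v̄ = (2.680 + 1.359) / 2 = 2.020 ft/s
q = v̄ × d × w = 2.020 × 7.59 × 5.96 = 91.35 ft³/s

91.4 ft³/s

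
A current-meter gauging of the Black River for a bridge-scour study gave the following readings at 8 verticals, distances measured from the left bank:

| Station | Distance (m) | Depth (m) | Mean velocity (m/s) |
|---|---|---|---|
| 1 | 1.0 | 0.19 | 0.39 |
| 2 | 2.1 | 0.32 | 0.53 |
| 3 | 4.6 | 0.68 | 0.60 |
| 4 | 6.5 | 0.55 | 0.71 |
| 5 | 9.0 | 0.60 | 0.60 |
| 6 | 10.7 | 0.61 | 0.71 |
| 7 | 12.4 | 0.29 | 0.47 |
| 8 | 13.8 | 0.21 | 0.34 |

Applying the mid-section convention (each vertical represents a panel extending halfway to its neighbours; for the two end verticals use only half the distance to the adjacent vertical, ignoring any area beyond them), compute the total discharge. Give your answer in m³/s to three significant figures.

3.86 m³/s

w_1 = (2.1 − 1.0)/2 = 0.55 m; q_1 = 0.39 × 0.19 × 0.55 = 0.04076 m³/s
w_2 = (4.6 − 1.0)/2 = 1.8 m; q_2 = 0.53 × 0.32 × 1.8 = 0.3053 m³/s
w_3 = (6.5 − 2.1)/2 = 2.2 m; q_3 = 0.60 × 0.68 × 2.2 = 0.8976 m³/s
w_4 = (9.0 − 4.6)/2 = 2.2 m; q_4 = 0.71 × 0.55 × 2.2 = 0.8591 m³/s
w_5 = (10.7 − 6.5)/2 = 2.1 m; q_5 = 0.60 × 0.60 × 2.1 = 0.7560 m³/s
w_6 = (12.4 − 9.0)/2 = 1.7 m; q_6 = 0.71 × 0.61 × 1.7 = 0.7363 m³/s
w_7 = (13.8 − 10.7)/2 = 1.55 m; q_7 = 0.47 × 0.29 × 1.55 = 0.2113 m³/s
w_8 = (13.8 − 12.4)/2 = 0.7 m; q_8 = 0.34 × 0.21 × 0.7 = 0.04998 m³/s
Q = Σ qᵢ = 3.856 m³/s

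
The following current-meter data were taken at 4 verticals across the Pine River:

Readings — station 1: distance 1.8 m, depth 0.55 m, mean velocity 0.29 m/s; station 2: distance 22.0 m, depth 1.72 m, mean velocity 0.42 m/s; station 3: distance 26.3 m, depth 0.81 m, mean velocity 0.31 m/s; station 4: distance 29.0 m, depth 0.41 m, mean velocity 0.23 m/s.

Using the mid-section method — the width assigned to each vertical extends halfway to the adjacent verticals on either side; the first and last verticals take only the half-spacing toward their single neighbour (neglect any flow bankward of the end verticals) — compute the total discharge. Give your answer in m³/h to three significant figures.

41300 m³/h

w_1 = (22.0 − 1.8)/2 = 10.1 m; q_1 = 0.29 × 0.55 × 10.1 = 1.611 m³/s
w_2 = (26.3 − 1.8)/2 = 12.25 m; q_2 = 0.42 × 1.72 × 12.25 = 8.849 m³/s
w_3 = (29.0 − 22.0)/2 = 3.5 m; q_3 = 0.31 × 0.81 × 3.5 = 0.8789 m³/s
w_4 = (29.0 − 26.3)/2 = 1.35 m; q_4 = 0.23 × 0.41 × 1.35 = 0.1273 m³/s
Q = Σ qᵢ = 11.47 m³/s
= 11.47 × 3600 = 41280 m³/h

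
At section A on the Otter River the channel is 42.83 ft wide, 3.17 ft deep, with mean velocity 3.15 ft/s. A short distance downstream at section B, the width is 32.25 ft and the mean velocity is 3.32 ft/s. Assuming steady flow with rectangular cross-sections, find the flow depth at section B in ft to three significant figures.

3.99 ft

Q = A₁V₁ = (42.83×3.17) × 3.15 = 427.7 ft³/s
d₂ = Q/(b₂ V₂) = 427.7/(32.25×3.32) = 3.994 ft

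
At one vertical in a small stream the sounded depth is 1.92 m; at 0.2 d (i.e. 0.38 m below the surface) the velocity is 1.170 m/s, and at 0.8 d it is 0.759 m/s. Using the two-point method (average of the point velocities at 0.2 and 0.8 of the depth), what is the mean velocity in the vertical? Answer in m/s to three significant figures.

0.965 m/s

v̄ = (1.170 + 0.759) / 2 = 0.9645 m/s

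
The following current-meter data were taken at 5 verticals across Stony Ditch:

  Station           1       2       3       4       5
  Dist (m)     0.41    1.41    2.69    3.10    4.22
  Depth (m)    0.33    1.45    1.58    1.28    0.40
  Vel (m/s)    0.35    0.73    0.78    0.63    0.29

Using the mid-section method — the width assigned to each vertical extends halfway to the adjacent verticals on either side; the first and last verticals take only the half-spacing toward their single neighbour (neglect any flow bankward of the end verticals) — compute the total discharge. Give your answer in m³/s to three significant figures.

2.99 m³/s

w_1 = (1.41 − 0.41)/2 = 0.5 m; q_1 = 0.35 × 0.33 × 0.5 = 0.05775 m³/s
w_2 = (2.69 − 0.41)/2 = 1.14 m; q_2 = 0.73 × 1.45 × 1.14 = 1.207 m³/s
w_3 = (3.10 − 1.41)/2 = 0.845 m; q_3 = 0.78 × 1.58 × 0.845 = 1.041 m³/s
w_4 = (4.22 − 2.69)/2 = 0.765 m; q_4 = 0.63 × 1.28 × 0.765 = 0.6169 m³/s
w_5 = (4.22 − 3.10)/2 = 0.56 m; q_5 = 0.29 × 0.40 × 0.56 = 0.06496 m³/s
Q = Σ qᵢ = 2.988 m³/s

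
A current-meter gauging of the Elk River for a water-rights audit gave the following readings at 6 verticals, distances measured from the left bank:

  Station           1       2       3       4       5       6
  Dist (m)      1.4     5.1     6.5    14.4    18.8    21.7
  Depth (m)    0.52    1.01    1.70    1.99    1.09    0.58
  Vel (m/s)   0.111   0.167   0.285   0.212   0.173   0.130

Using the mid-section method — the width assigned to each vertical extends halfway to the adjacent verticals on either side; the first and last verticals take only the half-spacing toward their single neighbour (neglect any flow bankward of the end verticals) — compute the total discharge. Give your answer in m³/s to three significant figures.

w_1 = (5.1 − 1.4)/2 = 1.85 m; q_1 = 0.111 × 0.52 × 1.85 = 0.1068 m³/s
w_2 = (6.5 − 1.4)/2 = 2.55 m; q_2 = 0.167 × 1.01 × 2.55 = 0.4301 m³/s
w_3 = (14.4 − 5.1)/2 = 4.65 m; q_3 = 0.285 × 1.70 × 4.65 = 2.253 m³/s
w_4 = (18.8 − 6.5)/2 = 6.15 m; q_4 = 0.212 × 1.99 × 6.15 = 2.595 m³/s
w_5 = (21.7 − 14.4)/2 = 3.65 m; q_5 = 0.173 × 1.09 × 3.65 = 0.6883 m³/s
w_6 = (21.7 − 18.8)/2 = 1.45 m; q_6 = 0.130 × 0.58 × 1.45 = 0.1093 m³/s
Q = Σ qᵢ = 6.182 m³/s

6.18 m³/s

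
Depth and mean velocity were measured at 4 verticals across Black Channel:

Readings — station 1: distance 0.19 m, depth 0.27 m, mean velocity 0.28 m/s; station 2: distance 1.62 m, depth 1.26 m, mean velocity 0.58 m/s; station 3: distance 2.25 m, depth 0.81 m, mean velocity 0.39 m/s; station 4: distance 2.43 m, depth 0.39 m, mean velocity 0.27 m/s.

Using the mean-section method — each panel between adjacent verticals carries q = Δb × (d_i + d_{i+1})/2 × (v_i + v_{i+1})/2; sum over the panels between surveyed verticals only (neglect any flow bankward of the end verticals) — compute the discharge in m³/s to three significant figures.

Panel 1-2: Δb = 1.43 m, d̄ = (0.27+1.26)/2 = 0.765, v̄ = (0.28+0.58)/2 = 0.43 → q = 1.43×0.765×0.43 = 0.4704 m³/s
Panel 2-3: Δb = 0.63 m, d̄ = (1.26+0.81)/2 = 1.035, v̄ = (0.58+0.39)/2 = 0.485 → q = 0.63×1.035×0.485 = 0.3162 m³/s
Panel 3-4: Δb = 0.18 m, d̄ = (0.81+0.39)/2 = 0.6, v̄ = (0.39+0.27)/2 = 0.33 → q = 0.18×0.6×0.33 = 0.03564 m³/s
Q = Σ q = 0.8223 m³/s

0.822 m³/s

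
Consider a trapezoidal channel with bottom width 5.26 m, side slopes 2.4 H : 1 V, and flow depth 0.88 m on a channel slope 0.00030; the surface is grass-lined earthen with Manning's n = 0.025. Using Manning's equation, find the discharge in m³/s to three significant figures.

A = (b + z·y)·y = (5.26 + 2.4×0.88)×0.88 = 6.487 m²
P = b + 2y√(1+z²) = 5.26 + 2×0.88×√(1+2.4²) = 9.836 m
R = A/P = 6.487/9.836 = 0.6596 m
Q = (1/n)·A·R^(2/3)·S^(1/2) = (1/0.025) × 6.487 × 0.6596^(2/3) × 0.00030^(1/2) = 3.406 m³/s

3.41 m³/s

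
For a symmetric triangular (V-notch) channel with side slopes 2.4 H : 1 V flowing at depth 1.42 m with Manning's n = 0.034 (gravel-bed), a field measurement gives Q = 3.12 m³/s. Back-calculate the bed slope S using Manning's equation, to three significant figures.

A = z·y² = 2.4×1.42² = 4.839 m²
P = 2y√(1+z²) = 2×1.42×√(1+2.4²) = 7.384 m
R = A/P = 4.839/7.384 = 0.6554 m
S = (Q·n / (1·A·R^(2/3)))² = (3.12×0.034 / (1×4.839×0.7545))² = 0.0008440

0.000844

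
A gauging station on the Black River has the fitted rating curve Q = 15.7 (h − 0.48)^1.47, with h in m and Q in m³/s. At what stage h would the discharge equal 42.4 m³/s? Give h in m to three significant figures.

h − h₀ = (Q/C)^(1/b) = (42.4/15.7)^(1/1.47) = 1.966 m
h = 0.48 + 1.966 = 2.446 m

2.45 m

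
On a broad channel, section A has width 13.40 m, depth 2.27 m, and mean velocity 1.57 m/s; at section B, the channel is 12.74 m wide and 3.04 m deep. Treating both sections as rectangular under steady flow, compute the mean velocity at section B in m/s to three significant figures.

Q = A₁V₁ = (13.40×2.27) × 1.57 = 47.76 m³/s
A₂ = 12.74 × 3.04 = 38.73 m²
V₂ = Q/A₂ = 47.76/38.73 = 1.233 m/s

1.23 m/s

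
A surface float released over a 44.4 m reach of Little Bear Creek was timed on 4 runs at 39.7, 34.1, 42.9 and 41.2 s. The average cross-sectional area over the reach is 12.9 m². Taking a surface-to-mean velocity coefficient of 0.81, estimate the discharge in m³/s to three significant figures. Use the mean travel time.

11.8 m³/s

t̄ = (39.7 + 34.1 + 42.9 + 41.2) / 4 = 39.475 s
v_surface = L / t̄ = 44.4 / 39.475 = 1.125 m/s
v_mean = 0.81 × 1.125 = 0.9111 m/s
Q = A × v_mean = 12.9 × 0.9111 = 11.75 m³/s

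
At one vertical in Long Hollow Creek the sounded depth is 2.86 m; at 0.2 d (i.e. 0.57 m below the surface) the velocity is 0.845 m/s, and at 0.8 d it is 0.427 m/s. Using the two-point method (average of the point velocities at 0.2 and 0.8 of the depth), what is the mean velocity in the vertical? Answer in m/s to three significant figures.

0.636 m/s

v̄ = (0.845 + 0.427) / 2 = 0.6360 m/s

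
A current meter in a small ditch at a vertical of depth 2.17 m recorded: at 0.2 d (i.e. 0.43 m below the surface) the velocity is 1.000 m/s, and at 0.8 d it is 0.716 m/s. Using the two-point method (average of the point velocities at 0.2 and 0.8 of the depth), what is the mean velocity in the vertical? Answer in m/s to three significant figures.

0.858 m/s

v̄ = (1.000 + 0.716) / 2 = 0.8580 m/s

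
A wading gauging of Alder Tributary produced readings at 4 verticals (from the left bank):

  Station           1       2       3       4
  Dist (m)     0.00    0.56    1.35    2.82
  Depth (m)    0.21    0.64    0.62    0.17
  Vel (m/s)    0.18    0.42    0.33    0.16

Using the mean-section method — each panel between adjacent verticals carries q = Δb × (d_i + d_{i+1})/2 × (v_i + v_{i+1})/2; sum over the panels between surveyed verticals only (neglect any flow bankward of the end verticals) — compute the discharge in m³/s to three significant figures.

0.400 m³/s

Panel 1-2: Δb = 0.56 m, d̄ = (0.21+0.64)/2 = 0.425, v̄ = (0.18+0.42)/2 = 0.3 → q = 0.56×0.425×0.3 = 0.07140 m³/s
Panel 2-3: Δb = 0.79 m, d̄ = (0.64+0.62)/2 = 0.63, v̄ = (0.42+0.33)/2 = 0.375 → q = 0.79×0.63×0.375 = 0.1866 m³/s
Panel 3-4: Δb = 1.47 m, d̄ = (0.62+0.17)/2 = 0.395, v̄ = (0.33+0.16)/2 = 0.245 → q = 1.47×0.395×0.245 = 0.1423 m³/s
Q = Σ q = 0.4003 m³/s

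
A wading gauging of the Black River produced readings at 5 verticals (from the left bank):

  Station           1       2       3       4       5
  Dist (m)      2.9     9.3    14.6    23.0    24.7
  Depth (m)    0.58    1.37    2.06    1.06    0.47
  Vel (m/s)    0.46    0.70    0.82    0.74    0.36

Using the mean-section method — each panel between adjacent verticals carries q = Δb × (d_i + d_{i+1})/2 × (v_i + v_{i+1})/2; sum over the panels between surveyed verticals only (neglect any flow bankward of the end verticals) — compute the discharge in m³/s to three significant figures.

21.5 m³/s

Panel 1-2: Δb = 6.4 m, d̄ = (0.58+1.37)/2 = 0.975, v̄ = (0.46+0.70)/2 = 0.58 → q = 6.4×0.975×0.58 = 3.619 m³/s
Panel 2-3: Δb = 5.3 m, d̄ = (1.37+2.06)/2 = 1.715, v̄ = (0.70+0.82)/2 = 0.76 → q = 5.3×1.715×0.76 = 6.908 m³/s
Panel 3-4: Δb = 8.4 m, d̄ = (2.06+1.06)/2 = 1.56, v̄ = (0.82+0.74)/2 = 0.78 → q = 8.4×1.56×0.78 = 10.22 m³/s
Panel 4-5: Δb = 1.7 m, d̄ = (1.06+0.47)/2 = 0.765, v̄ = (0.74+0.36)/2 = 0.55 → q = 1.7×0.765×0.55 = 0.7153 m³/s
Q = Σ q = 21.46 m³/s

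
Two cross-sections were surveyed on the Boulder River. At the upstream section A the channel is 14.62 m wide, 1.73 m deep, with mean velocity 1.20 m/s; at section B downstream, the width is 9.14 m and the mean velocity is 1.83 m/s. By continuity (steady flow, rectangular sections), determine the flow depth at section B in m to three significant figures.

Q = A₁V₁ = (14.62×1.73) × 1.20 = 30.35 m³/s
d₂ = Q/(b₂ V₂) = 30.35/(9.14×1.83) = 1.815 m

1.81 m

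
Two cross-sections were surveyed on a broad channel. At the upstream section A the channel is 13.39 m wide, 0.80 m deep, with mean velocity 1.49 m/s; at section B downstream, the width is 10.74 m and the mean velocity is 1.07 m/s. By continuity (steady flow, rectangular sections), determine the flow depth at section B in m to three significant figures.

Q = A₁V₁ = (13.39×0.80) × 1.49 = 15.96 m³/s
d₂ = Q/(b₂ V₂) = 15.96/(10.74×1.07) = 1.389 m

1.39 m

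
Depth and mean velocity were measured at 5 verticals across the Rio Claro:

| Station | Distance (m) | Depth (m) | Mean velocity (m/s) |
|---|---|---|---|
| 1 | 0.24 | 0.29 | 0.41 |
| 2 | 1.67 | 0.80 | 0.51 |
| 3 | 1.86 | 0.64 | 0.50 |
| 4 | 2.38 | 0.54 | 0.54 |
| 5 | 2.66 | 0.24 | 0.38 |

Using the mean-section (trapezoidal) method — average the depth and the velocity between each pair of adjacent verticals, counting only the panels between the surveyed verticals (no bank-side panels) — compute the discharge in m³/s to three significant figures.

0.637 m³/s

Panel 1-2: Δb = 1.43 m, d̄ = (0.29+0.80)/2 = 0.545, v̄ = (0.41+0.51)/2 = 0.46 → q = 1.43×0.545×0.46 = 0.3585 m³/s
Panel 2-3: Δb = 0.19 m, d̄ = (0.80+0.64)/2 = 0.72, v̄ = (0.51+0.50)/2 = 0.505 → q = 0.19×0.72×0.505 = 0.06908 m³/s
Panel 3-4: Δb = 0.52 m, d̄ = (0.64+0.54)/2 = 0.59, v̄ = (0.50+0.54)/2 = 0.52 → q = 0.52×0.59×0.52 = 0.1595 m³/s
Panel 4-5: Δb = 0.28 m, d̄ = (0.54+0.24)/2 = 0.39, v̄ = (0.54+0.38)/2 = 0.46 → q = 0.28×0.39×0.46 = 0.05023 m³/s
Q = Σ q = 0.6374 m³/s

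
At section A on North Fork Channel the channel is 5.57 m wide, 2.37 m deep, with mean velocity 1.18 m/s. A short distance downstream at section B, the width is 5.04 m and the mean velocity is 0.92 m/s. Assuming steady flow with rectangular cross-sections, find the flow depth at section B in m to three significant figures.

3.36 m

Q = A₁V₁ = (5.57×2.37) × 1.18 = 15.58 m³/s
d₂ = Q/(b₂ V₂) = 15.58/(5.04×0.92) = 3.359 m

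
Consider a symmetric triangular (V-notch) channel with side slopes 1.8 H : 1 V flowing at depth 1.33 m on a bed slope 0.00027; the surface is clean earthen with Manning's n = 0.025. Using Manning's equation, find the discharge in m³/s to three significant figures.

1.46 m³/s

A = z·y² = 1.8×1.33² = 3.184 m²
P = 2y√(1+z²) = 2×1.33×√(1+1.8²) = 5.477 m
R = A/P = 3.184/5.477 = 0.5813 m
Q = (1/n)·A·R^(2/3)·S^(1/2) = (1/0.025) × 3.184 × 0.5813^(2/3) × 0.00027^(1/2) = 1.458 m³/s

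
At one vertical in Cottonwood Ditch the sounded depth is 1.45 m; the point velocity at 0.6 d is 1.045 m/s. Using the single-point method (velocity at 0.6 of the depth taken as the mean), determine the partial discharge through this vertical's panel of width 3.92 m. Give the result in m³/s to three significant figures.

v̄ = v₀.₆ = 1.045 m/s
q = v̄ × d × w = 1.045 × 1.45 × 3.92 = 5.940 m³/s

5.94 m³/s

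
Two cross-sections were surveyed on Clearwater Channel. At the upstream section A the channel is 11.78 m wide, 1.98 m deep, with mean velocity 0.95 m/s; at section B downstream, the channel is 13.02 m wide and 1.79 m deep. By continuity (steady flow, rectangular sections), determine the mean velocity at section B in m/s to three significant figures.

0.951 m/s

Q = A₁V₁ = (11.78×1.98) × 0.95 = 22.16 m³/s
A₂ = 13.02 × 1.79 = 23.31 m²
V₂ = Q/A₂ = 22.16/23.31 = 0.9508 m/s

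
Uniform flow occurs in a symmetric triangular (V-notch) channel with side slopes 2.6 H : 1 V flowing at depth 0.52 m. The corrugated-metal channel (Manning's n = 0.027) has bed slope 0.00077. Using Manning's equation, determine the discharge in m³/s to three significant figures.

A = z·y² = 2.6×0.52² = 0.7030 m²
P = 2y√(1+z²) = 2×0.52×√(1+2.6²) = 2.897 m
R = A/P = 0.7030/2.897 = 0.2427 m
Q = (1/n)·A·R^(2/3)·S^(1/2) = (1/0.027) × 0.7030 × 0.2427^(2/3) × 0.00077^(1/2) = 0.2811 m³/s

0.281 m³/s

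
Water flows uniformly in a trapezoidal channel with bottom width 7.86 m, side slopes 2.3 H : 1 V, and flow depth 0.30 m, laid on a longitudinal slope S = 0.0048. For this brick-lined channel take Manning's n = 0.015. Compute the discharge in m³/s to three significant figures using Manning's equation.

A = (b + z·y)·y = (7.86 + 2.3×0.30)×0.30 = 2.565 m²
P = b + 2y√(1+z²) = 7.86 + 2×0.30×√(1+2.3²) = 9.365 m
R = A/P = 2.565/9.365 = 0.2739 m
Q = (1/n)·A·R^(2/3)·S^(1/2) = (1/0.015) × 2.565 × 0.2739^(2/3) × 0.0048^(1/2) = 4.997 m³/s

5.00 m³/s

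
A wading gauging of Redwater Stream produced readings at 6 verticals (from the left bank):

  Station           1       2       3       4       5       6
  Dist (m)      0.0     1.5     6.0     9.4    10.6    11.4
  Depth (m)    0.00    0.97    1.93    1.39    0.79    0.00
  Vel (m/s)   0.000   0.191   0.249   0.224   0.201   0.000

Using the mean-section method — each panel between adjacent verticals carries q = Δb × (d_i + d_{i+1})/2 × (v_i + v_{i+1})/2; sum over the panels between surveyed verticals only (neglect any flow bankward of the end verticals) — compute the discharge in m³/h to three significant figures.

Panel 1-2: Δb = 1.5 m, d̄ = (0.00+0.97)/2 = 0.485, v̄ = (0.000+0.191)/2 = 0.0955 → q = 1.5×0.485×0.0955 = 0.06948 m³/s
Panel 2-3: Δb = 4.5 m, d̄ = (0.97+1.93)/2 = 1.45, v̄ = (0.191+0.249)/2 = 0.22 → q = 4.5×1.45×0.22 = 1.436 m³/s
Panel 3-4: Δb = 3.4 m, d̄ = (1.93+1.39)/2 = 1.66, v̄ = (0.249+0.224)/2 = 0.2365 → q = 3.4×1.66×0.2365 = 1.335 m³/s
Panel 4-5: Δb = 1.2 m, d̄ = (1.39+0.79)/2 = 1.09, v̄ = (0.224+0.201)/2 = 0.2125 → q = 1.2×1.09×0.2125 = 0.2780 m³/s
Panel 5-6: Δb = 0.8 m, d̄ = (0.79+0.00)/2 = 0.395, v̄ = (0.201+0.000)/2 = 0.1005 → q = 0.8×0.395×0.1005 = 0.03176 m³/s
Q = Σ q = 3.149 m³/s
= 3.149 × 3600 = 11340 m³/h

11300 m³/h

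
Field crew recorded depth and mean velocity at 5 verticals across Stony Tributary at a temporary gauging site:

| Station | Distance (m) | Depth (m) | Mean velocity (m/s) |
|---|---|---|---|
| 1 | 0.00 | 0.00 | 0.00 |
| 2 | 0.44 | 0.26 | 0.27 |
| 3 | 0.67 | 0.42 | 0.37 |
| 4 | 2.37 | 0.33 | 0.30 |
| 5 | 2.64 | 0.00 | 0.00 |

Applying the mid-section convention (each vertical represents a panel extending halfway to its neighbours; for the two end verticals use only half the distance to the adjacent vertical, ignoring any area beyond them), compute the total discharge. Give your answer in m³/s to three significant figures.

0.271 m³/s

w_2 = (0.67 − 0.00)/2 = 0.335 m; q_2 = 0.27 × 0.26 × 0.335 = 0.02352 m³/s
w_3 = (2.37 − 0.44)/2 = 0.965 m; q_3 = 0.37 × 0.42 × 0.965 = 0.1500 m³/s
w_4 = (2.64 − 0.67)/2 = 0.985 m; q_4 = 0.30 × 0.33 × 0.985 = 0.09752 m³/s
Stations 1, 5 contribute zero (depth or velocity is 0).
Q = Σ qᵢ = 0.2710 m³/s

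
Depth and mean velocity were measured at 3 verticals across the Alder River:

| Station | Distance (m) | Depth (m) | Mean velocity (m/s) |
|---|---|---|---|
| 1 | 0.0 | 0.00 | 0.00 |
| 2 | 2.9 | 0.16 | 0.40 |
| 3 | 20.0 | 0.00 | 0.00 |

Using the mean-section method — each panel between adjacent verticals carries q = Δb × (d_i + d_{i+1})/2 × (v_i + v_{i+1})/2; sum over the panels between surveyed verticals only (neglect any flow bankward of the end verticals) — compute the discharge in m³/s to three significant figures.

0.320 m³/s

Panel 1-2: Δb = 2.9 m, d̄ = (0.00+0.16)/2 = 0.08, v̄ = (0.00+0.40)/2 = 0.2 → q = 2.9×0.08×0.2 = 0.04640 m³/s
Panel 2-3: Δb = 17.1 m, d̄ = (0.16+0.00)/2 = 0.08, v̄ = (0.40+0.00)/2 = 0.2 → q = 17.1×0.08×0.2 = 0.2736 m³/s
Q = Σ q = 0.3200 m³/s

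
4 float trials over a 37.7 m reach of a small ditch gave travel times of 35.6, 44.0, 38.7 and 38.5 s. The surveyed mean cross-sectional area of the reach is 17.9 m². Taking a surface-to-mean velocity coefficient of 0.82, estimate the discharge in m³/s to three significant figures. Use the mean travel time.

14.1 m³/s

t̄ = (35.6 + 44.0 + 38.7 + 38.5) / 4 = 39.2 s
v_surface = L / t̄ = 37.7 / 39.2 = 0.9617 m/s
v_mean = 0.82 × 0.9617 = 0.7886 m/s
Q = A × v_mean = 17.9 × 0.7886 = 14.12 m³/s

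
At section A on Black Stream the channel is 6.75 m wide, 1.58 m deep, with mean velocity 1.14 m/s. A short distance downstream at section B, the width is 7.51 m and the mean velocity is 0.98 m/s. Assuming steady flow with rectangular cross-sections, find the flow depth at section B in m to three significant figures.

Q = A₁V₁ = (6.75×1.58) × 1.14 = 12.16 m³/s
d₂ = Q/(b₂ V₂) = 12.16/(7.51×0.98) = 1.652 m

1.65 m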